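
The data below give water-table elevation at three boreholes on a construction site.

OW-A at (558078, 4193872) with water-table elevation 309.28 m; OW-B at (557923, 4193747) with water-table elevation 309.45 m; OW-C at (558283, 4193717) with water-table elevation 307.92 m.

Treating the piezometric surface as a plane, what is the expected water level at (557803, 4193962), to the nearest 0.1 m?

With h = a·x + b·y + c and OW-A as origin, the differences give:
  (-155)·a + (-125)·b = +0.17
  205·a + (-155)·b = -1.36
Eliminate b (×(-155) and ×(-125), subtract): 49650·a = -196.350 → a = ∂h/∂x = -0.003955
Back-substitute: b = ∂h/∂y = +0.003544.
h(557803, 4193962) = 309.28 + (-0.003955)·(-275) + (+0.003544)·(90) = 309.28 +1.088 +0.319 = 310.686 m.

310.7 m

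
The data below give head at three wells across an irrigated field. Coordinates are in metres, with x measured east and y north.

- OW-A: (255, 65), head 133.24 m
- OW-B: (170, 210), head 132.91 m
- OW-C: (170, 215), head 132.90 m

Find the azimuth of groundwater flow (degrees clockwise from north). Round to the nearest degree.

Differences from OW-A: to OW-B (Δx, Δy, Δh) = (-85, 145, -0.33); to OW-C = (-85, 150, -0.34).
Determinant of the coordinate differences = (-85)·150 − (-85)·145 = -425.
∂h/∂x = [(-0.33)·150 − (-0.34)·145] / -425 = +0.0004706
∂h/∂y = [(-85)·(-0.34) − (-85)·(-0.33)] / -425 = -0.002000
Flow direction (−∇h) has components (-0.0004706 E, +0.002000 N).
Azimuth = atan2(E, N) = atan2(-0.0004706, +0.002000) = 346.8° ≈ 347°.

347°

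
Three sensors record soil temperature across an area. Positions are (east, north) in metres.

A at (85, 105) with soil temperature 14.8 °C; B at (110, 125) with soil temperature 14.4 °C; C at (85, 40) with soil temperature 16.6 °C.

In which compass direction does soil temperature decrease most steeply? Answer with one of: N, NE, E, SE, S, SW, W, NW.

N

Taking A as reference: B−A = (25, 20, -0.4); C−A = (0, -65, +1.8).
Determinant of the coordinate differences = 25·(-65) − 0·20 = -1625.
∂T/∂x = [(-0.4)·(-65) − (+1.8)·20] / -1625 = +0.006154
∂T/∂y = [25·(+1.8) − 0·(-0.4)] / -1625 = -0.02769
Steepest decrease is along −∇f = (-0.006154 E, +0.02769 N) → north.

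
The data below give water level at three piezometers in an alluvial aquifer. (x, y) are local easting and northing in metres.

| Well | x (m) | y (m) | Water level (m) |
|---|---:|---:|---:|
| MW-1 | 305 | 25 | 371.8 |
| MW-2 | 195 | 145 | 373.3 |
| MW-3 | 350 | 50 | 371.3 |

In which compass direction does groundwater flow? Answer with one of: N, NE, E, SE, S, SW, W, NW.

With h = a·x + b·y + c and MW-1 as origin, the differences give:
  (-110)·a + 120·b = +1.5
  45·a + 25·b = -0.5
Eliminate b (×25 and ×120, subtract): -8150·a = 97.50 → a = ∂h/∂x = -0.01196
Back-substitute: b = ∂h/∂y = +0.001534.
Flow = −∇h = (+0.01196 east, -0.001534 north), which points east.

E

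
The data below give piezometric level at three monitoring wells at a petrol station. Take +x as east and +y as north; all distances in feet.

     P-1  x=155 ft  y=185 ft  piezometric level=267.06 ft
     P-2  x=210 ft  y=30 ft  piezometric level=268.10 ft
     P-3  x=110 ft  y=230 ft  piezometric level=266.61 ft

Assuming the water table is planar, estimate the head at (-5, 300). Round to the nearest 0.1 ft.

Taking P-1 as reference: P-2−P-1 = (55, -155, +1.04); P-3−P-1 = (-45, 45, -0.45).
Determinant of the coordinate differences = 55·45 − (-45)·(-155) = -4500.
∂h/∂x = [(+1.04)·45 − (-0.45)·(-155)] / -4500 = +0.005100
∂h/∂y = [55·(-0.45) − (-45)·(+1.04)] / -4500 = -0.004900
h(-5, 300) = 267.06 + (+0.005100)·(-160) + (-0.004900)·(115) = 267.06 -0.816 -0.564 = 265.681 ft.

265.7 ft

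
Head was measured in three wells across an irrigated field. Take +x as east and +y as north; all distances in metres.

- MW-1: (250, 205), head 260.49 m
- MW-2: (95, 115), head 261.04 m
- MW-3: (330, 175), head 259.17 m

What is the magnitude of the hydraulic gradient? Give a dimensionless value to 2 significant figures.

With h = a·x + b·y + c and MW-1 as origin, the differences give:
  (-155)·a + (-90)·b = +0.55
  80·a + (-30)·b = -1.32
Eliminate b (×(-30) and ×(-90), subtract): 11850·a = -135.300 → a = ∂h/∂x = -0.01142
Back-substitute: b = ∂h/∂y = +0.01355.
|∇h| = √(-0.01142² + 0.01355²) = 0.01772

0.018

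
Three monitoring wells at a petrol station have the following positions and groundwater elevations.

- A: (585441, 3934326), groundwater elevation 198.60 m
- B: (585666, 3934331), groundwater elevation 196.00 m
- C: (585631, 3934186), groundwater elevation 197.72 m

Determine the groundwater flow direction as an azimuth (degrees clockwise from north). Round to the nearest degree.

051°

Taking A as reference: B−A = (225, 5, -2.60); C−A = (190, -140, -0.88).
Solve a·Δx + b·Δy = Δh: det = 225·(-140) − 190·5 = -32450.
∂h/∂x = [(-2.60)·(-140) − (-0.88)·5] / -32450 = -0.01135
∂h/∂y = [225·(-0.88) − 190·(-2.60)] / -32450 = -0.009122
Flow direction (−∇h) has components (+0.01135 E, +0.009122 N).
Azimuth = atan2(E, N) = atan2(+0.01135, +0.009122) = 51.2° ≈ 051°.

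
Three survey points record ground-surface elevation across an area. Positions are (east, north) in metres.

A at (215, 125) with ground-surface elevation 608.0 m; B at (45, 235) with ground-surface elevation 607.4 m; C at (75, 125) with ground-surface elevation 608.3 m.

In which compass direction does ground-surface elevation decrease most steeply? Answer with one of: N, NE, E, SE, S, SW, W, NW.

Differences from A: to B (Δx, Δy, Δh) = (-170, 110, -0.6); to C = (-140, 0, +0.3).
Solve a·Δx + b·Δy = Δz: det = (-170)·0 − (-140)·110 = 15400.
∂z/∂x = [(-0.6)·0 − (+0.3)·110] / 15400 = -0.002143
∂z/∂y = [(-170)·(+0.3) − (-140)·(-0.6)] / 15400 = -0.008766
Steepest decrease is along −∇f = (+0.002143 E, +0.008766 N) → north.

N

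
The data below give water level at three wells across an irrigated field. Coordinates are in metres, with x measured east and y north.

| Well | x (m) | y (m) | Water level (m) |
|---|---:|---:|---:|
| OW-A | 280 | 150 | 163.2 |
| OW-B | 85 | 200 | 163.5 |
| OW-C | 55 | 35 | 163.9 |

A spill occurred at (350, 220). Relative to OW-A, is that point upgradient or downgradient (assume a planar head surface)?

With h = a·x + b·y + c and OW-A as origin, the differences give:
  (-195)·a + 50·b = +0.3
  (-225)·a + (-115)·b = +0.7
Eliminate b (×(-115) and ×50, subtract): 33675·a = -69.50 → a = ∂h/∂x = -0.002064
Back-substitute: b = ∂h/∂y = -0.002049.
Head at (350, 220) = 163.2 + (-0.002064)·(70) + (-0.002049)·(70) = 162.91 m.
That is lower than the 163.2 m at OW-A, so the point is downgradient.

downgradient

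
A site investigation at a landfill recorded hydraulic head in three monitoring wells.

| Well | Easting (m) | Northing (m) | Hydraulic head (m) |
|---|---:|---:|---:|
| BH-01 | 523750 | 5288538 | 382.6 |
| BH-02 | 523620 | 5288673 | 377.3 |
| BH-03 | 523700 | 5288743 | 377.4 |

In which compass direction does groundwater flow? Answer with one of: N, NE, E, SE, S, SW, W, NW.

NW

Three-point gradient (reference BH-01): Δ to BH-02 = (-130, 135, -5.3), Δ to BH-03 = (-50, 205, -5.2).
∂h/∂x = +0.01932, ∂h/∂y = -0.02065 (det = -19900).
Flow = −∇h = (-0.01932 east, +0.02065 north), which points northwest.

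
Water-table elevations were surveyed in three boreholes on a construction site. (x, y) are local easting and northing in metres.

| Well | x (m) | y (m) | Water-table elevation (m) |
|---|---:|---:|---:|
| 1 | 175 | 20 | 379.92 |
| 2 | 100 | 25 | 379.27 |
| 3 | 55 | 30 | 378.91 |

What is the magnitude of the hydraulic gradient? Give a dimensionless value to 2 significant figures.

Three-point gradient (reference 1): Δ to 2 = (-75, 5, -0.65), Δ to 3 = (-120, 10, -1.01).
∂h/∂x = +0.009667, ∂h/∂y = +0.01500 (det = -150).
|∇h| = √(0.009667² + 0.01500²) = 0.01785

0.018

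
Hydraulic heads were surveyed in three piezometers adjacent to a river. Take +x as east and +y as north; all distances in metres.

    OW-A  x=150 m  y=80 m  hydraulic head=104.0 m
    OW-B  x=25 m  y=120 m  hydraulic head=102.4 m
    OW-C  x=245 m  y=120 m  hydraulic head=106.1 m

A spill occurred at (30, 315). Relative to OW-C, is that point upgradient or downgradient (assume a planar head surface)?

downgradient

With h = a·x + b·y + c and OW-A as origin, the differences give:
  (-125)·a + 40·b = -1.6
  95·a + 40·b = +2.1
Eliminate b (×40 and ×40, subtract): -8800·a = -148.00 → a = ∂h/∂x = +0.01682
Back-substitute: b = ∂h/∂y = +0.01256.
Head at (30, 315) = 104.0 + (+0.01682)·(-120) + (+0.01256)·(235) = 104.93 m.
That is lower than the 106.1 m at OW-C, so the point is downgradient.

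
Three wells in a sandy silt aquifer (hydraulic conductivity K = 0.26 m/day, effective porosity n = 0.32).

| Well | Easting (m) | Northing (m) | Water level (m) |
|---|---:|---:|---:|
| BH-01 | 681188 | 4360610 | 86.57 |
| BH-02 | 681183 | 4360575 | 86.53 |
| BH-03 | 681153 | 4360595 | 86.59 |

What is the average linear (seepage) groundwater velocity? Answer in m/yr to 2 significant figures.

0.51 m/yr

Differences from BH-01: to BH-02 (Δx, Δy, Δh) = (-5, -35, -0.04); to BH-03 = (-35, -15, +0.02).
Determinant of the coordinate differences = (-5)·(-15) − (-35)·(-35) = -1150.
∂h/∂x = [(-0.04)·(-15) − (+0.02)·(-35)] / -1150 = -0.001130
∂h/∂y = [(-5)·(+0.02) − (-35)·(-0.04)] / -1150 = +0.001304
|∇h| = √(-0.001130² + 0.001304²) = 0.001725
Seepage velocity v = K·i/n = 0.26 × 0.001725 / 0.32 = 0.001402 m/day = 0.5121 m/yr.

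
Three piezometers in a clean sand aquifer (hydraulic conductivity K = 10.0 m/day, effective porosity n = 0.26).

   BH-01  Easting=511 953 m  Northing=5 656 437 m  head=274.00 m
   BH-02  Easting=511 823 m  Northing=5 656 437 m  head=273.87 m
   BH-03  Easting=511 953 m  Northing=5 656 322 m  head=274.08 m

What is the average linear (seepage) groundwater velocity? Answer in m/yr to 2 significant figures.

∂h/∂x = (273.87 − 274.00) / (511823 − 511953) = +0.0010000
∂h/∂y = (274.08 − 274.00) / (5656322 − 5656437) = -0.0006957
|∇h| = √(0.0010000² + -0.0006957²) = 0.001218
Seepage velocity v = K·i/n = 10.0 × 0.001218 / 0.26 = 0.04685 m/day = 17.11 m/yr.

17 m/yr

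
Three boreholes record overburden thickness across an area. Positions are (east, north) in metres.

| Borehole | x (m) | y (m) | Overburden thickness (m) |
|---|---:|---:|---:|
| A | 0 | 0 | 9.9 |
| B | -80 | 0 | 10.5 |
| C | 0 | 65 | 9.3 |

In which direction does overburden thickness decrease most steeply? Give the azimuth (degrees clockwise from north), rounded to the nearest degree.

∂d/∂x = (10.5 − 9.9) / (-80 − 0) = -0.007500
∂d/∂y = (9.3 − 9.9) / (65 − 0) = -0.009231
Steepest decrease is along −∇f: components (+0.007500 E, +0.009231 N).
Azimuth = atan2(+0.007500, +0.009231) = 39.1° ≈ 039°.

039°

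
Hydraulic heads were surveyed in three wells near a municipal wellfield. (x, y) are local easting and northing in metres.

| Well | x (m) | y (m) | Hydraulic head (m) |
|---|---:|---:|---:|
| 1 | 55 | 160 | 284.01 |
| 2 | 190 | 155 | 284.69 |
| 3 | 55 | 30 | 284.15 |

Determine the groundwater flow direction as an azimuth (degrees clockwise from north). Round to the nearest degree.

Differences from 1: to 2 (Δx, Δy, Δh) = (135, -5, +0.68); to 3 = (0, -130, +0.14).
Solve a·Δx + b·Δy = Δh: det = 135·(-130) − 0·(-5) = -17550.
∂h/∂x = [(+0.68)·(-130) − (+0.14)·(-5)] / -17550 = +0.004997
∂h/∂y = [135·(+0.14) − 0·(+0.68)] / -17550 = -0.001077
Flow direction (−∇h) has components (-0.004997 E, +0.001077 N).
Azimuth = atan2(E, N) = atan2(-0.004997, +0.001077) = 282.2° ≈ 282°.

282°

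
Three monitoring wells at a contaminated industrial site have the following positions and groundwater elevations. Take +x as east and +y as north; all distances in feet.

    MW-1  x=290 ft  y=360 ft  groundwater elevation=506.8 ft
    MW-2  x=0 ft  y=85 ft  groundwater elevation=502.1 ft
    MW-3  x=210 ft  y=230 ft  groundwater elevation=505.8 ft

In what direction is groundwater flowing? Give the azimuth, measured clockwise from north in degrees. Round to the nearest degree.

284°

Differences from MW-1: to MW-2 (Δx, Δy, Δh) = (-290, -275, -4.7); to MW-3 = (-80, -130, -1.0).
Solve a·Δx + b·Δy = Δh: det = (-290)·(-130) − (-80)·(-275) = 15700.
∂h/∂x = [(-4.7)·(-130) − (-1.0)·(-275)] / 15700 = +0.02140
∂h/∂y = [(-290)·(-1.0) − (-80)·(-4.7)] / 15700 = -0.005478
Flow direction (−∇h) has components (-0.02140 E, +0.005478 N).
Azimuth = atan2(E, N) = atan2(-0.02140, +0.005478) = 284.4° ≈ 284°.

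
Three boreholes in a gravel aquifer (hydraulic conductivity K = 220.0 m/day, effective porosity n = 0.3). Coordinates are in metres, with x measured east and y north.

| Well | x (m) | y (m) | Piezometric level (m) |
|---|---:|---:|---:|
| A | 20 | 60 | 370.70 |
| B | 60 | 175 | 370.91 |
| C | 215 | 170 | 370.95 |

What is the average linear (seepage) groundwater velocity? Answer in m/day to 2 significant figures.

Taking A as reference: B−A = (40, 115, +0.21); C−A = (195, 110, +0.25).
Determinant of the coordinate differences = 40·110 − 195·115 = -18025.
∂h/∂x = [(+0.21)·110 − (+0.25)·115] / -18025 = +0.0003135
∂h/∂y = [40·(+0.25) − 195·(+0.21)] / -18025 = +0.001717
|∇h| = √(0.0003135² + 0.001717²) = 0.001745
Seepage velocity v = K·i/n = 220.0 × 0.001745 / 0.3 = 1.28 m/day.

1.3 m/day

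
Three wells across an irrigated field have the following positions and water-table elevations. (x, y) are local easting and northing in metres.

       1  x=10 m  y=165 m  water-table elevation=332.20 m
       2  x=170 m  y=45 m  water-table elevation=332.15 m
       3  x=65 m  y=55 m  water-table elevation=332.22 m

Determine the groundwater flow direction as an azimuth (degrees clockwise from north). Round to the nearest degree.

Taking 1 as reference: 2−1 = (160, -120, -0.05); 3−1 = (55, -110, +0.02).
Determinant of the coordinate differences = 160·(-110) − 55·(-120) = -11000.
∂h/∂x = [(-0.05)·(-110) − (+0.02)·(-120)] / -11000 = -0.0007182
∂h/∂y = [160·(+0.02) − 55·(-0.05)] / -11000 = -0.0005409
Flow direction (−∇h) has components (+0.0007182 E, +0.0005409 N).
Azimuth = atan2(E, N) = atan2(+0.0007182, +0.0005409) = 53.0° ≈ 053°.

053°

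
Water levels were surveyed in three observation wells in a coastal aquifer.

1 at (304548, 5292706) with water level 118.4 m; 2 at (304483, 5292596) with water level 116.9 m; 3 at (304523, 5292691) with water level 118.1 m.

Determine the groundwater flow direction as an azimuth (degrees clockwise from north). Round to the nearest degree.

210°

Taking 1 as reference: 2−1 = (-65, -110, -1.5); 3−1 = (-25, -15, -0.3).
Determinant of the coordinate differences = (-65)·(-15) − (-25)·(-110) = -1775.
∂h/∂x = [(-1.5)·(-15) − (-0.3)·(-110)] / -1775 = +0.005915
∂h/∂y = [(-65)·(-0.3) − (-25)·(-1.5)] / -1775 = +0.01014
Flow direction (−∇h) has components (-0.005915 E, -0.01014 N).
Azimuth = atan2(E, N) = atan2(-0.005915, -0.01014) = 210.3° ≈ 210°.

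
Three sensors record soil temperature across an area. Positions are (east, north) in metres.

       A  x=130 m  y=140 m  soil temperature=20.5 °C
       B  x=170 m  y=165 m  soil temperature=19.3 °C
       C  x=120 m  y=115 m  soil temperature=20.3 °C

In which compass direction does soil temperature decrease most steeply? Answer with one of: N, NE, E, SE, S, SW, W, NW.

With T = a·x + b·y + c and A as origin, the differences give:
  40·a + 25·b = -1.2
  (-10)·a + (-25)·b = -0.2
Eliminate b (×(-25) and ×25, subtract): -750·a = 35.00 → a = ∂T/∂x = -0.04667
Back-substitute: b = ∂T/∂y = +0.02667.
Steepest decrease is along −∇f = (+0.04667 E, -0.02667 N) → southeast.

SE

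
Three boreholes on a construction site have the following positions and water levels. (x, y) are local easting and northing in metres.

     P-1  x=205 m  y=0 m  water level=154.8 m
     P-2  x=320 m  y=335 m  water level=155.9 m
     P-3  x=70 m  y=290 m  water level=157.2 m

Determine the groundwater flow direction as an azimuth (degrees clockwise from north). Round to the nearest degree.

Differences from P-1: to P-2 (Δx, Δy, Δh) = (115, 335, +1.1); to P-3 = (-135, 290, +2.4).
Solve a·Δx + b·Δy = Δh: det = 115·290 − (-135)·335 = 78575.
∂h/∂x = [(+1.1)·290 − (+2.4)·335] / 78575 = -0.006172
∂h/∂y = [115·(+2.4) − (-135)·(+1.1)] / 78575 = +0.005402
Flow direction (−∇h) has components (+0.006172 E, -0.005402 N).
Azimuth = atan2(E, N) = atan2(+0.006172, -0.005402) = 131.2° ≈ 131°.

131°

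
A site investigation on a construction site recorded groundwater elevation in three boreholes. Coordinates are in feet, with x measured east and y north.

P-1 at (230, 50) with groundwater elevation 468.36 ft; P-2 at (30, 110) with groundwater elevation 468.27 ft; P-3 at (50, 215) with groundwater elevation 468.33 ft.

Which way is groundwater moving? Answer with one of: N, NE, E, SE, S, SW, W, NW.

With h = a·x + b·y + c and P-1 as origin, the differences give:
  (-200)·a + 60·b = -0.09
  (-180)·a + 165·b = -0.03
Eliminate b (×165 and ×60, subtract): -22200·a = -13.050 → a = ∂h/∂x = +0.0005878
Back-substitute: b = ∂h/∂y = +0.0004595.
Flow = −∇h = (-0.0005878 east, -0.0004595 north), which points southwest.

SW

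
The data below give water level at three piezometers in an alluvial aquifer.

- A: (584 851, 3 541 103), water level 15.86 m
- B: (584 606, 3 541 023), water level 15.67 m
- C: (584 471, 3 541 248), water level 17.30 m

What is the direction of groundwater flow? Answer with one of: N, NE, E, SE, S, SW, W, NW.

Three-point gradient (reference A): Δ to B = (-245, -80, -0.19), Δ to C = (-380, 145, +1.44).
∂h/∂x = -0.001330, ∂h/∂y = +0.006447 (det = -65925).
Flow = −∇h = (+0.001330 east, -0.006447 north), which points south.

S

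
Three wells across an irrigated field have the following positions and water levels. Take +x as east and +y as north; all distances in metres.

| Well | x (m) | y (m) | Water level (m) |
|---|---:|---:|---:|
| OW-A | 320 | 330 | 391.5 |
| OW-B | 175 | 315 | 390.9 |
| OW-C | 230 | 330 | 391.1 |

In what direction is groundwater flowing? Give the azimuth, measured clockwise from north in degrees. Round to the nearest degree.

Differences from OW-A: to OW-B (Δx, Δy, Δh) = (-145, -15, -0.6); to OW-C = (-90, 0, -0.4).
Determinant of the coordinate differences = (-145)·0 − (-90)·(-15) = -1350.
∂h/∂x = [(-0.6)·0 − (-0.4)·(-15)] / -1350 = +0.004444
∂h/∂y = [(-145)·(-0.4) − (-90)·(-0.6)] / -1350 = -0.002963
Flow direction (−∇h) has components (-0.004444 E, +0.002963 N).
Azimuth = atan2(E, N) = atan2(-0.004444, +0.002963) = 303.7° ≈ 304°.

304°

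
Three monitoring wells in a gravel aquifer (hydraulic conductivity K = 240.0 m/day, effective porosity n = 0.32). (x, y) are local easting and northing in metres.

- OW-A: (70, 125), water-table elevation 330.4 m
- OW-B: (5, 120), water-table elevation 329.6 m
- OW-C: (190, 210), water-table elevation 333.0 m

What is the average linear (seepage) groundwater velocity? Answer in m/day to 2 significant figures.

With h = a·x + b·y + c and OW-A as origin, the differences give:
  (-65)·a + (-5)·b = -0.8
  120·a + 85·b = +2.6
Eliminate b (×85 and ×(-5), subtract): -4925·a = -55.00 → a = ∂h/∂x = +0.01117
Back-substitute: b = ∂h/∂y = +0.01482.
|∇h| = √(0.01117² + 0.01482²) = 0.01856
Seepage velocity v = K·i/n = 240.0 × 0.01856 / 0.32 = 13.92 m/day.

14 m/day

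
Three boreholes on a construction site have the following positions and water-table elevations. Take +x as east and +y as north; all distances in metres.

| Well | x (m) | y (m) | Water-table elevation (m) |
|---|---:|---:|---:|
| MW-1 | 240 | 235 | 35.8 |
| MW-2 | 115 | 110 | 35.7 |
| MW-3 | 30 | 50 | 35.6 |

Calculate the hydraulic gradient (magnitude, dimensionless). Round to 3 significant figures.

Differences from MW-1: to MW-2 (Δx, Δy, Δh) = (-125, -125, -0.1); to MW-3 = (-210, -185, -0.2).
Determinant of the coordinate differences = (-125)·(-185) − (-210)·(-125) = -3125.
∂h/∂x = [(-0.1)·(-185) − (-0.2)·(-125)] / -3125 = +0.002080
∂h/∂y = [(-125)·(-0.2) − (-210)·(-0.1)] / -3125 = -0.001280
|∇h| = √(0.002080² + -0.001280²) = 0.002442

0.00244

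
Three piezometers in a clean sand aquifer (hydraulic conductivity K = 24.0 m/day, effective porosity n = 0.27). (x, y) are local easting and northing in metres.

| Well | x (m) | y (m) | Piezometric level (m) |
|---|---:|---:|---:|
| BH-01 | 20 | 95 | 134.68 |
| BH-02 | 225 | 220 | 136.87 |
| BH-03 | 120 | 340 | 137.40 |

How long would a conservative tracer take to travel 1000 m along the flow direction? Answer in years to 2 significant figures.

Taking BH-01 as reference: BH-02−BH-01 = (205, 125, +2.19); BH-03−BH-01 = (100, 245, +2.72).
Solve a·Δx + b·Δy = Δh: det = 205·245 − 100·125 = 37725.
∂h/∂x = [(+2.19)·245 − (+2.72)·125] / 37725 = +0.005210
∂h/∂y = [205·(+2.72) − 100·(+2.19)] / 37725 = +0.008975
|∇h| = √(0.005210² + 0.008975²) = 0.01038
Seepage velocity v = K·i/n = 24.0 × 0.01038 / 0.27 = 0.9227 m/day.
t = 1000 / 0.9227 = 1084 days = 2.97 years.

3.0 years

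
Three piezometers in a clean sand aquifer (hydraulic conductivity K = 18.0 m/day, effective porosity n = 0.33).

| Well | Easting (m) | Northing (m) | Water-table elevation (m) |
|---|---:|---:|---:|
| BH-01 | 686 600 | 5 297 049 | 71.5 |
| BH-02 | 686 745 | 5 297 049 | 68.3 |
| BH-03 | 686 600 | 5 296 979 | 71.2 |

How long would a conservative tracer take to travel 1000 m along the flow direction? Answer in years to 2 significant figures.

2.2 years

∂h/∂x = (68.3 − 71.5) / (686745 − 686600) = -0.02207
∂h/∂y = (71.2 − 71.5) / (5296979 − 5297049) = +0.004286
|∇h| = √(-0.02207² + 0.004286²) = 0.02248
Seepage velocity v = K·i/n = 18.0 × 0.02248 / 0.33 = 1.226 m/day.
t = 1000 / 1.226 = 815.7 days = 2.23 years.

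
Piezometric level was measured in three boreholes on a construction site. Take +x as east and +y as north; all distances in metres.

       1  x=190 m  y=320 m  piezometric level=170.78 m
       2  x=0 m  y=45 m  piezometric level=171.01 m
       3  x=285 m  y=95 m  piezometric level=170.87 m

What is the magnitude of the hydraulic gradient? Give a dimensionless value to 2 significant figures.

0.00069

Three-point gradient (reference 1): Δ to 2 = (-190, -275, +0.23), Δ to 3 = (95, -225, +0.09).
∂h/∂x = -0.0003920, ∂h/∂y = -0.0005655 (det = 68875).
|∇h| = √(-0.0003920² + -0.0005655²) = 0.0006881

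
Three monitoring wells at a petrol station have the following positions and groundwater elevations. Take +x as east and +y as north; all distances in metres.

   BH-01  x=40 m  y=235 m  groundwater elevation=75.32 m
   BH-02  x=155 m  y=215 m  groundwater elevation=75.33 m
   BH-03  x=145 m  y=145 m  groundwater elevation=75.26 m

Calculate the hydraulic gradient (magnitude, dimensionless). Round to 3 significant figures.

With h = a·x + b·y + c and BH-01 as origin, the differences give:
  115·a + (-20)·b = +0.01
  105·a + (-90)·b = -0.06
Eliminate b (×(-90) and ×(-20), subtract): -8250·a = -2.100 → a = ∂h/∂x = +0.0002545
Back-substitute: b = ∂h/∂y = +0.0009636.
|∇h| = √(0.0002545² + 0.0009636²) = 0.0009966

0.000997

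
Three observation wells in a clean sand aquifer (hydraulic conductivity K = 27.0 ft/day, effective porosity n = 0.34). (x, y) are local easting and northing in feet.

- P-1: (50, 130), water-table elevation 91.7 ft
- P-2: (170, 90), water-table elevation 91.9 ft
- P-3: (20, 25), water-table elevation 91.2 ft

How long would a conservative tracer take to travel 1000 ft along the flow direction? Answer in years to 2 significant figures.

With h = a·x + b·y + c and P-1 as origin, the differences give:
  120·a + (-40)·b = +0.2
  (-30)·a + (-105)·b = -0.5
Eliminate b (×(-105) and ×(-40), subtract): -13800·a = -41.00 → a = ∂h/∂x = +0.002971
Back-substitute: b = ∂h/∂y = +0.003913.
|∇h| = √(0.002971² + 0.003913²) = 0.004913
Seepage velocity v = K·i/n = 27.0 × 0.004913 / 0.34 = 0.3901 ft/day.
t = 1000 / 0.3901 = 2563 days = 7.02 years.

7.0 years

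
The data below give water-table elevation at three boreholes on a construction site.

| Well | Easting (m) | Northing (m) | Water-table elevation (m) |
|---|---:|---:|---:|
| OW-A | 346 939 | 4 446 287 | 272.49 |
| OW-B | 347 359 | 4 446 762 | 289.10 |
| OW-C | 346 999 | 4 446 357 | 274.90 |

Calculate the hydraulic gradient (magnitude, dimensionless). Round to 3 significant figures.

Differences from OW-A: to OW-B (Δx, Δy, Δh) = (420, 475, +16.61); to OW-C = (60, 70, +2.41).
Solve a·Δx + b·Δy = Δh: det = 420·70 − 60·475 = 900.
∂h/∂x = [(+16.61)·70 − (+2.41)·475] / 900 = +0.01994
∂h/∂y = [420·(+2.41) − 60·(+16.61)] / 900 = +0.01733
|∇h| = √(0.01994² + 0.01733²) = 0.02642

0.0264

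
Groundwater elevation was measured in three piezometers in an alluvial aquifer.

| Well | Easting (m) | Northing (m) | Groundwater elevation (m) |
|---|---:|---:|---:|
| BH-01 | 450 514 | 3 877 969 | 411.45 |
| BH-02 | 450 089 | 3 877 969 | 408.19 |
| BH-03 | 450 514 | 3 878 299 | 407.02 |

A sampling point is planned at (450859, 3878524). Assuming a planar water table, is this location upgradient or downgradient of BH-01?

∂h/∂x = (408.19 − 411.45) / (450089 − 450514) = +0.007671
∂h/∂y = (407.02 − 411.45) / (3878299 − 3877969) = -0.01342
Head at (450859, 3878524) = 411.45 + (+0.007671)·(345) + (-0.01342)·(555) = 406.65 m.
That is lower than the 411.45 m at BH-01, so the point is downgradient.

downgradient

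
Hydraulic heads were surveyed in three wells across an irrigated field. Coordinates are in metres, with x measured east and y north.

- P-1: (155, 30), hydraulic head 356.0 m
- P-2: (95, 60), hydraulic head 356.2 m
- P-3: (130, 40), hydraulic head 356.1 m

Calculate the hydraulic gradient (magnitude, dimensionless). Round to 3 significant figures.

With h = a·x + b·y + c and P-1 as origin, the differences give:
  (-60)·a + 30·b = +0.2
  (-25)·a + 10·b = +0.1
Eliminate b (×10 and ×30, subtract): 150·a = -1.00 → a = ∂h/∂x = -0.006667
Back-substitute: b = ∂h/∂y = -0.006667.
|∇h| = √(-0.006667² + -0.006667²) = 0.009429

0.00943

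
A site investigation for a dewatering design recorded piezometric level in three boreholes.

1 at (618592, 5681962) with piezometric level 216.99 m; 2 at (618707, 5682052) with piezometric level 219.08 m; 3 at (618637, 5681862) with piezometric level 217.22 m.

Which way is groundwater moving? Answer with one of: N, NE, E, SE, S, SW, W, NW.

Taking 1 as reference: 2−1 = (115, 90, +2.09); 3−1 = (45, -100, +0.23).
Solve a·Δx + b·Δy = Δh: det = 115·(-100) − 45·90 = -15550.
∂h/∂x = [(+2.09)·(-100) − (+0.23)·90] / -15550 = +0.01477
∂h/∂y = [115·(+0.23) − 45·(+2.09)] / -15550 = +0.004347
Flow = −∇h = (-0.01477 east, -0.004347 north), which points west.

W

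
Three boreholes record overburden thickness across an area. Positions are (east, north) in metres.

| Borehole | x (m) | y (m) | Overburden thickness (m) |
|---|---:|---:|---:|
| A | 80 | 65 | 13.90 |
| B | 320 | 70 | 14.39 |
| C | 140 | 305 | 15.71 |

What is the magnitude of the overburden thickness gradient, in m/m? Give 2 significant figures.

Taking A as reference: B−A = (240, 5, +0.49); C−A = (60, 240, +1.81).
Solve a·Δx + b·Δy = Δd: det = 240·240 − 60·5 = 57300.
∂d/∂x = [(+0.49)·240 − (+1.81)·5] / 57300 = +0.001894
∂d/∂y = [240·(+1.81) − 60·(+0.49)] / 57300 = +0.007068
|∇f| = √(0.001894² + 0.007068²) = 0.007317 m/m

0.0073 m/m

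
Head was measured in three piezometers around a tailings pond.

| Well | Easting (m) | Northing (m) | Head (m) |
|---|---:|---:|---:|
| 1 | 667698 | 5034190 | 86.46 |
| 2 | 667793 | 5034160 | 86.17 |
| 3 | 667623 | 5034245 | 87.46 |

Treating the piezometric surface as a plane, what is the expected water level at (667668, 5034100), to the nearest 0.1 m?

84.1 m

Three-point gradient (reference 1): Δ to 2 = (95, -30, -0.29), Δ to 3 = (-75, 55, +1.00).
∂h/∂x = +0.004723, ∂h/∂y = +0.02462 (det = 2975).
h(667668, 5034100) = 86.46 + (+0.004723)·(-30) + (+0.02462)·(-90) = 86.46 -0.142 -2.216 = 84.102 m.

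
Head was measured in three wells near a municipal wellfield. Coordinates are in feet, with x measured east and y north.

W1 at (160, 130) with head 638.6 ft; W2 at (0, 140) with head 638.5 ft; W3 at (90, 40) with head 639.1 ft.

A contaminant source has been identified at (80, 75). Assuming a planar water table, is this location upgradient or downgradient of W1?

Taking W1 as reference: W2−W1 = (-160, 10, -0.1); W3−W1 = (-70, -90, +0.5).
Solve a·Δx + b·Δy = Δh: det = (-160)·(-90) − (-70)·10 = 15100.
∂h/∂x = [(-0.1)·(-90) − (+0.5)·10] / 15100 = +0.0002649
∂h/∂y = [(-160)·(+0.5) − (-70)·(-0.1)] / 15100 = -0.005762
Head at (80, 75) = 638.6 + (+0.0002649)·(-80) + (-0.005762)·(-55) = 638.90 ft.
That is higher than the 638.6 ft at W1, so the point is upgradient.

upgradient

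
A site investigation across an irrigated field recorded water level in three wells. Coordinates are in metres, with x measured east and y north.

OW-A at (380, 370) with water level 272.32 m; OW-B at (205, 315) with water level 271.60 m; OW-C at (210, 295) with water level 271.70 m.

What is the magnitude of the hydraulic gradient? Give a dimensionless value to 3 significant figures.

Three-point gradient (reference OW-A): Δ to OW-B = (-175, -55, -0.72), Δ to OW-C = (-170, -75, -0.62).
∂h/∂x = +0.005272, ∂h/∂y = -0.003682 (det = 3775).
|∇h| = √(0.005272² + -0.003682²) = 0.00643

0.00643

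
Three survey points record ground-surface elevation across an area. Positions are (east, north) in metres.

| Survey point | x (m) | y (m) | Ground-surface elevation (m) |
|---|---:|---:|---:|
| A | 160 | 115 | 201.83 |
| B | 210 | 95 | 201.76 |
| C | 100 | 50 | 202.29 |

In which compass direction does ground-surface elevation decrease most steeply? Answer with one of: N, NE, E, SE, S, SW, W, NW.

NE

With z = a·x + b·y + c and A as origin, the differences give:
  50·a + (-20)·b = -0.07
  (-60)·a + (-65)·b = +0.46
Eliminate b (×(-65) and ×(-20), subtract): -4450·a = 13.750 → a = ∂z/∂x = -0.003090
Back-substitute: b = ∂z/∂y = -0.004225.
Steepest decrease is along −∇f = (+0.003090 E, +0.004225 N) → northeast.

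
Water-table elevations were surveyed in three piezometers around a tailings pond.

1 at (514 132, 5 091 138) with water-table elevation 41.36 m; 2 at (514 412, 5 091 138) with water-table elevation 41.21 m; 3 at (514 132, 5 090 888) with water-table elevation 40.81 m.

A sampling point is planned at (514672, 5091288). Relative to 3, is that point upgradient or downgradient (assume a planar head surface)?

∂h/∂x = (41.21 − 41.36) / (514412 − 514132) = -0.0005357
∂h/∂y = (40.81 − 41.36) / (5090888 − 5091138) = +0.002200
Head at (514672, 5091288) = 41.36 + (-0.0005357)·(540) + (+0.002200)·(150) = 41.40 m.
That is higher than the 40.81 m at 3, so the point is upgradient.

upgradient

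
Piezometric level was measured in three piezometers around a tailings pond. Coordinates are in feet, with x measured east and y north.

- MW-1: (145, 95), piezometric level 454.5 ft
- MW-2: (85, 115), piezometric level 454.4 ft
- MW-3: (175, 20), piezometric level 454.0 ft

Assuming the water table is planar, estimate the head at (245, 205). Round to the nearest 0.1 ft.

455.9 ft

Differences from MW-1: to MW-2 (Δx, Δy, Δh) = (-60, 20, -0.1); to MW-3 = (30, -75, -0.5).
Solve a·Δx + b·Δy = Δh: det = (-60)·(-75) − 30·20 = 3900.
∂h/∂x = [(-0.1)·(-75) − (-0.5)·20] / 3900 = +0.004487
∂h/∂y = [(-60)·(-0.5) − 30·(-0.1)] / 3900 = +0.008462
h(245, 205) = 454.5 + (+0.004487)·(100) + (+0.008462)·(110) = 454.5 +0.449 +0.931 = 455.879 ft.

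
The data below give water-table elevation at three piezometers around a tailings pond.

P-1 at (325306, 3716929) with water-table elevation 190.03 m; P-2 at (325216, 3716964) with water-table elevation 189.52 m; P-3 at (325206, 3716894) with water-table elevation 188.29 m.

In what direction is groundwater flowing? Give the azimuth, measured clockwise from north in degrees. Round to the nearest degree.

217°

Differences from P-1: to P-2 (Δx, Δy, Δh) = (-90, 35, -0.51); to P-3 = (-100, -35, -1.74).
Determinant of the coordinate differences = (-90)·(-35) − (-100)·35 = 6650.
∂h/∂x = [(-0.51)·(-35) − (-1.74)·35] / 6650 = +0.01184
∂h/∂y = [(-90)·(-1.74) − (-100)·(-0.51)] / 6650 = +0.01588
Flow direction (−∇h) has components (-0.01184 E, -0.01588 N).
Azimuth = atan2(E, N) = atan2(-0.01184, -0.01588) = 216.7° ≈ 217°.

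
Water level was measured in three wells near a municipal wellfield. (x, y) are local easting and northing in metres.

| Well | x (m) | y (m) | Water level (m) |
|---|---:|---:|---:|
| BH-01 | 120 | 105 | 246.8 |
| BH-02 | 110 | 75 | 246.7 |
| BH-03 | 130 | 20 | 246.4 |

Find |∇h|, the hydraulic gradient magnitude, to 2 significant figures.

0.0053

Differences from BH-01: to BH-02 (Δx, Δy, Δh) = (-10, -30, -0.1); to BH-03 = (10, -85, -0.4).
Determinant of the coordinate differences = (-10)·(-85) − 10·(-30) = 1150.
∂h/∂x = [(-0.1)·(-85) − (-0.4)·(-30)] / 1150 = -0.003043
∂h/∂y = [(-10)·(-0.4) − 10·(-0.1)] / 1150 = +0.004348
|∇h| = √(-0.003043² + 0.004348²) = 0.005307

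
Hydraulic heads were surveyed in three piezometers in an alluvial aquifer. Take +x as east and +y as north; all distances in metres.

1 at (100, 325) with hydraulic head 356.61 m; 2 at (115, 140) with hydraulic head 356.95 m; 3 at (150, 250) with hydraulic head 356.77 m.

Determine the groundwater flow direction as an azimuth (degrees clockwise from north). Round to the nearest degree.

344°

Three-point gradient (reference 1): Δ to 2 = (15, -185, +0.34), Δ to 3 = (50, -75, +0.16).
∂h/∂x = +0.0005046, ∂h/∂y = -0.001797 (det = 8125).
Flow direction (−∇h) has components (-0.0005046 E, +0.001797 N).
Azimuth = atan2(E, N) = atan2(-0.0005046, +0.001797) = 344.3° ≈ 344°.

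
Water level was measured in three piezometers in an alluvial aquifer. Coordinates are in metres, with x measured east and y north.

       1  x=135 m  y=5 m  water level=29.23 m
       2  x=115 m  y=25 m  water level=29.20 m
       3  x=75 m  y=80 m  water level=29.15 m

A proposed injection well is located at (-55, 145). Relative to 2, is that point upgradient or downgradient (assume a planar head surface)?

downgradient

With h = a·x + b·y + c and 1 as origin, the differences give:
  (-20)·a + 20·b = -0.03
  (-60)·a + 75·b = -0.08
Eliminate b (×75 and ×20, subtract): -300·a = -0.650 → a = ∂h/∂x = +0.002167
Back-substitute: b = ∂h/∂y = +0.0006667.
Head at (-55, 145) = 29.23 + (+0.002167)·(-190) + (+0.0006667)·(140) = 28.91 m.
That is lower than the 29.20 m at 2, so the point is downgradient.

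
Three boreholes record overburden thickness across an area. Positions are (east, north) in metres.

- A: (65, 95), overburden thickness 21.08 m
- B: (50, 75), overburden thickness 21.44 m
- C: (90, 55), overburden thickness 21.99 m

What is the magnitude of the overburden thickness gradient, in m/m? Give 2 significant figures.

0.021 m/m

With d = a·x + b·y + c and A as origin, the differences give:
  (-15)·a + (-20)·b = +0.36
  25·a + (-40)·b = +0.91
Eliminate b (×(-40) and ×(-20), subtract): 1100·a = 3.800 → a = ∂d/∂x = +0.003455
Back-substitute: b = ∂d/∂y = -0.02059.
|∇f| = √(0.003455² + -0.02059²) = 0.02088 m/m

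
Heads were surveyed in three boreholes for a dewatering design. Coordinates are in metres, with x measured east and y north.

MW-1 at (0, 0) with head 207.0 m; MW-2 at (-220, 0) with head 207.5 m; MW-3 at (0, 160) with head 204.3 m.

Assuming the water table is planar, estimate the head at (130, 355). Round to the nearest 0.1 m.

∂h/∂x = (207.5 − 207.0) / (-220 − 0) = -0.002273
∂h/∂y = (204.3 − 207.0) / (160 − 0) = -0.01687
h(130, 355) = 207.0 + (-0.002273)·(130) + (-0.01687)·(355) = 207.0 -0.295 -5.991 = 200.714 m.

200.7 m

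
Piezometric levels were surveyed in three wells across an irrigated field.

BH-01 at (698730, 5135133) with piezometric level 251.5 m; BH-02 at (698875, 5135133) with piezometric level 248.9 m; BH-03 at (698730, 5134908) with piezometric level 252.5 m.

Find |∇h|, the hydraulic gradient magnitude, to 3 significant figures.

∂h/∂x = (248.9 − 251.5) / (698875 − 698730) = -0.01793
∂h/∂y = (252.5 − 251.5) / (5134908 − 5135133) = -0.004444
|∇h| = √(-0.01793² + -0.004444²) = 0.01847

0.0185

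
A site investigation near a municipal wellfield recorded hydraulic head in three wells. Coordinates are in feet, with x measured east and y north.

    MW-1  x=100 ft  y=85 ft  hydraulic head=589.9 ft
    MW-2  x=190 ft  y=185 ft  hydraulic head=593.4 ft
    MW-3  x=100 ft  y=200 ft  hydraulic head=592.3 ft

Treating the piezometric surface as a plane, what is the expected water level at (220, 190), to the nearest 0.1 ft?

Taking MW-1 as reference: MW-2−MW-1 = (90, 100, +3.5); MW-3−MW-1 = (0, 115, +2.4).
Determinant of the coordinate differences = 90·115 − 0·100 = 10350.
∂h/∂x = [(+3.5)·115 − (+2.4)·100] / 10350 = +0.01570
∂h/∂y = [90·(+2.4) − 0·(+3.5)] / 10350 = +0.02087
h(220, 190) = 589.9 + (+0.01570)·(120) + (+0.02087)·(105) = 589.9 +1.884 +2.191 = 593.975 ft.

594.0 ft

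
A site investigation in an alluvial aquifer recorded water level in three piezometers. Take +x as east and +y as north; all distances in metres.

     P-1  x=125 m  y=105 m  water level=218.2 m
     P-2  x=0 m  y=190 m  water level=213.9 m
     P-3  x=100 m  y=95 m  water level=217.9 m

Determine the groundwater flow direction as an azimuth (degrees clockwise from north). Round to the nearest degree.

316°

Differences from P-1: to P-2 (Δx, Δy, Δh) = (-125, 85, -4.3); to P-3 = (-25, -10, -0.3).
Solve a·Δx + b·Δy = Δh: det = (-125)·(-10) − (-25)·85 = 3375.
∂h/∂x = [(-4.3)·(-10) − (-0.3)·85] / 3375 = +0.02030
∂h/∂y = [(-125)·(-0.3) − (-25)·(-4.3)] / 3375 = -0.02074
Flow direction (−∇h) has components (-0.02030 E, +0.02074 N).
Azimuth = atan2(E, N) = atan2(-0.02030, +0.02074) = 315.6° ≈ 316°.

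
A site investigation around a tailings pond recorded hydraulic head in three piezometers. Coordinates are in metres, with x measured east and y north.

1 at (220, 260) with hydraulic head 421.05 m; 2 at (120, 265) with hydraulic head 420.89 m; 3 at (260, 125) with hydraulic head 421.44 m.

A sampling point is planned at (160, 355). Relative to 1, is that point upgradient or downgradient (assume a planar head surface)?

downgradient

Three-point gradient (reference 1): Δ to 2 = (-100, 5, -0.16), Δ to 3 = (40, -135, +0.39).
∂h/∂x = +0.001477, ∂h/∂y = -0.002451 (det = 13300).
Head at (160, 355) = 421.05 + (+0.001477)·(-60) + (-0.002451)·(95) = 420.73 m.
That is lower than the 421.05 m at 1, so the point is downgradient.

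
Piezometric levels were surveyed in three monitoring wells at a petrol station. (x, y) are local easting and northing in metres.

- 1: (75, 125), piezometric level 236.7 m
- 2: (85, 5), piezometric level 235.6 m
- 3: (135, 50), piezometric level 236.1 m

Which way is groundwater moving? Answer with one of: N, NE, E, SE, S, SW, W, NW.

S

Differences from 1: to 2 (Δx, Δy, Δh) = (10, -120, -1.1); to 3 = (60, -75, -0.6).
Solve a·Δx + b·Δy = Δh: det = 10·(-75) − 60·(-120) = 6450.
∂h/∂x = [(-1.1)·(-75) − (-0.6)·(-120)] / 6450 = +0.001628
∂h/∂y = [10·(-0.6) − 60·(-1.1)] / 6450 = +0.009302
Flow = −∇h = (-0.001628 east, -0.009302 north), which points south.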